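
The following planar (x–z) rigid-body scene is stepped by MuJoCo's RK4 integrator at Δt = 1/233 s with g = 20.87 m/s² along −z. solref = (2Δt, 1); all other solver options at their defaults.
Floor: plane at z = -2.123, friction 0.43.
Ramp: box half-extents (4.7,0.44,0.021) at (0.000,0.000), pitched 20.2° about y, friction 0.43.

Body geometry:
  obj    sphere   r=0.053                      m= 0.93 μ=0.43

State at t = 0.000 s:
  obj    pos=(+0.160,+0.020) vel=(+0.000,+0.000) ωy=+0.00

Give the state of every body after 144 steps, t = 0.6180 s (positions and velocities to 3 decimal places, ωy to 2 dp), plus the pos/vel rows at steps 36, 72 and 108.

State at t = 0.6180 s:
  obj    pos=(+1.083,-0.320) vel=(+2.986,-1.098) ωy=+60.01

Key-timestep trajectory:
   step    t(s)  obj.x    obj.z    obj.vx   obj.vz 
     36  0.1545   +0.218  -0.001  +0.747  -0.275
     72  0.3090   +0.391  -0.065  +1.493  -0.549
    108  0.4635   +0.679  -0.171  +2.239  -0.824


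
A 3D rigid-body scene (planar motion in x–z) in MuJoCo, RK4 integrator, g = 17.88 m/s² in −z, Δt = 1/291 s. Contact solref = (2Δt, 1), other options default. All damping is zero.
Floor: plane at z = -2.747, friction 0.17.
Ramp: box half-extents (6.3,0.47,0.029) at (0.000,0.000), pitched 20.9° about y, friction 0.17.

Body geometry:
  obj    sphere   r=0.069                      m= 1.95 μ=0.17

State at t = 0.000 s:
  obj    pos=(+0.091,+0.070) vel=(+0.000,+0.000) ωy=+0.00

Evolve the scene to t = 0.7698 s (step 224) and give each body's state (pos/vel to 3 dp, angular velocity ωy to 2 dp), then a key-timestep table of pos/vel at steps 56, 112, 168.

State at t = 0.7698 s:
  obj    pos=(+1.352,-0.411) vel=(+3.277,-1.251) ωy=+50.82

Key-timestep trajectory:
   step    t(s)  obj.x    obj.z    obj.vx   obj.vz 
     56  0.1924   +0.170  +0.040  +0.819  -0.313
    112  0.3849   +0.406  -0.050  +1.638  -0.626
    168  0.5773   +0.800  -0.201  +2.457  -0.938


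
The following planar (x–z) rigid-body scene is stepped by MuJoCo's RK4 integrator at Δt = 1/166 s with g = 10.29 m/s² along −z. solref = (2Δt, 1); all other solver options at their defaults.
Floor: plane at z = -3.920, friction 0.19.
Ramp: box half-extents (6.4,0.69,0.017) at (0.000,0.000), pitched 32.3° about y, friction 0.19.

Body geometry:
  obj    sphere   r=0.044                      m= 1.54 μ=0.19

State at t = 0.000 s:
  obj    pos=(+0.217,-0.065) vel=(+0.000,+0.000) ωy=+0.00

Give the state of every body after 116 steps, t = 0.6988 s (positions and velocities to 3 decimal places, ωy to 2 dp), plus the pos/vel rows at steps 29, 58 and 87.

State at t = 0.6988 s:
  obj    pos=(+1.028,-0.578) vel=(+2.320,-1.467) ωy=+62.34

Key-timestep trajectory:
   step    t(s)  obj.x    obj.z    obj.vx   obj.vz 
     29  0.1747   +0.268  -0.097  +0.580  -0.367
     58  0.3494   +0.420  -0.193  +1.160  -0.734
     87  0.5241   +0.673  -0.353  +1.740  -1.100


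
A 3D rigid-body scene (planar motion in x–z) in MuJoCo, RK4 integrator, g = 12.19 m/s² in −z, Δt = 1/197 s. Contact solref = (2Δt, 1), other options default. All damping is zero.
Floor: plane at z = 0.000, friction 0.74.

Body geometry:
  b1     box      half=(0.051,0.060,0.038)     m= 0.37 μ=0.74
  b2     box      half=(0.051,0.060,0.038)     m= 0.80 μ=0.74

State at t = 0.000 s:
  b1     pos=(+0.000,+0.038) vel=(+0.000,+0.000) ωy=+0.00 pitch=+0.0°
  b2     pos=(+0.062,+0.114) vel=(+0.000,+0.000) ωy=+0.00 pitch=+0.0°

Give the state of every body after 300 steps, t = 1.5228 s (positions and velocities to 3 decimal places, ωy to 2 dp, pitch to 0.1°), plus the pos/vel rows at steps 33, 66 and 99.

State at t = 1.5228 s:
  b1     pos=(+0.000,+0.038) vel=(+0.000,+0.000) ωy=+0.00 pitch=+0.0°
  b2     pos=(+0.110,+0.051) vel=(+0.000,+0.000) ωy=+0.00 pitch=+90.0°

Key-timestep trajectory:
   step    t(s)  b1.x    b1.z    b1.vx   b1.vz   b2.x    b2.z    b2.vx   b2.vz 
     33  0.1675   +0.000  +0.038  +0.000  +0.000   +0.089  +0.090  +0.280  -0.551
     66  0.3350   +0.000  +0.038  +0.000  +0.000   +0.131  +0.061  +0.044  +0.013
     99  0.5025   +0.000  +0.038  +0.000  +0.000   +0.107  +0.052  -0.065  +0.112


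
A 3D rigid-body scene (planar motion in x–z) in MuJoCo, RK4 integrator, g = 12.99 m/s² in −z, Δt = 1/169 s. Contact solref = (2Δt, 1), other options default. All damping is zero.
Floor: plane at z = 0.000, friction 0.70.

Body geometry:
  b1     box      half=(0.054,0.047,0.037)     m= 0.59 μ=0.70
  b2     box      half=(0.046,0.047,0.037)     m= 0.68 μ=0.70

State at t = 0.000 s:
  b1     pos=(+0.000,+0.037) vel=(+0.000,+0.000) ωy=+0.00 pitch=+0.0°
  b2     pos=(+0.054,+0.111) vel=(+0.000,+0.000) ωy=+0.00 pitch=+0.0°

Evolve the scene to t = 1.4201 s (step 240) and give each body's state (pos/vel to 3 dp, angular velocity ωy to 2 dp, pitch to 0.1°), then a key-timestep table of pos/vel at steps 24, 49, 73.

State at t = 1.4201 s:
  b1     pos=(+0.000,+0.037) vel=(+0.000,+0.000) ωy=+0.00 pitch=+0.0°
  b2     pos=(+0.100,+0.046) vel=(+0.000,+0.000) ωy=+0.00 pitch=+90.0°

Key-timestep trajectory:
   step    t(s)  b1.x    b1.z    b1.vx   b1.vz   b2.x    b2.z    b2.vx   b2.vz 
     24  0.1420   +0.000  +0.037  +0.000  +0.000   +0.055  +0.111  +0.012  +0.000
     49  0.2899   +0.000  +0.037  +0.000  +0.000   +0.060  +0.110  +0.087  -0.015
     73  0.4320   +0.000  +0.037  +0.000  +0.000   +0.090  +0.086  +0.306  -0.624


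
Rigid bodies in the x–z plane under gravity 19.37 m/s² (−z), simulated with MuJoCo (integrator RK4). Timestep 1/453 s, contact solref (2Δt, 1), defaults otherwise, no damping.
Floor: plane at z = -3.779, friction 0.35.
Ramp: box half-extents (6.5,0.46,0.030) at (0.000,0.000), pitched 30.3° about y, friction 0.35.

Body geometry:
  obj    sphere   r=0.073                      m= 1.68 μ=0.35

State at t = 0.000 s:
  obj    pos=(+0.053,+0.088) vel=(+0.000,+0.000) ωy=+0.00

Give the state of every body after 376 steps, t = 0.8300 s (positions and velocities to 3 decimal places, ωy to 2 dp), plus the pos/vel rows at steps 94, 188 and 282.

State at t = 0.8300 s:
  obj    pos=(+2.129,-1.125) vel=(+5.003,-2.923) ωy=+79.36

Key-timestep trajectory:
   step    t(s)  obj.x    obj.z    obj.vx   obj.vz 
     94  0.2075   +0.183  +0.012  +1.251  -0.731
    188  0.4150   +0.572  -0.215  +2.501  -1.462
    282  0.6225   +1.221  -0.594  +3.752  -2.192


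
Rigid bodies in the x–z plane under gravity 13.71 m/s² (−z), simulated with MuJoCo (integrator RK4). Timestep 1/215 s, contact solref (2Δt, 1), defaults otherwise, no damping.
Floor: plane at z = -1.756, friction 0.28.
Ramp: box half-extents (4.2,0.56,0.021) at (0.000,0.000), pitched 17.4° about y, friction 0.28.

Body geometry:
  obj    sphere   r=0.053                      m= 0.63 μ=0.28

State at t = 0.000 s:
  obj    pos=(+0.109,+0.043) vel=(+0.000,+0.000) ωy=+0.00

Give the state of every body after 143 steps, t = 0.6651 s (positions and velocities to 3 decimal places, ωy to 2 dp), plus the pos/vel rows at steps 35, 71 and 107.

State at t = 0.6651 s:
  obj    pos=(+0.727,-0.150) vel=(+1.859,-0.582) ωy=+36.74

Key-timestep trajectory:
   step    t(s)  obj.x    obj.z    obj.vx   obj.vz 
     35  0.1628   +0.146  +0.032  +0.455  -0.143
     71  0.3302   +0.262  -0.004  +0.923  -0.289
    107  0.4977   +0.455  -0.065  +1.391  -0.436


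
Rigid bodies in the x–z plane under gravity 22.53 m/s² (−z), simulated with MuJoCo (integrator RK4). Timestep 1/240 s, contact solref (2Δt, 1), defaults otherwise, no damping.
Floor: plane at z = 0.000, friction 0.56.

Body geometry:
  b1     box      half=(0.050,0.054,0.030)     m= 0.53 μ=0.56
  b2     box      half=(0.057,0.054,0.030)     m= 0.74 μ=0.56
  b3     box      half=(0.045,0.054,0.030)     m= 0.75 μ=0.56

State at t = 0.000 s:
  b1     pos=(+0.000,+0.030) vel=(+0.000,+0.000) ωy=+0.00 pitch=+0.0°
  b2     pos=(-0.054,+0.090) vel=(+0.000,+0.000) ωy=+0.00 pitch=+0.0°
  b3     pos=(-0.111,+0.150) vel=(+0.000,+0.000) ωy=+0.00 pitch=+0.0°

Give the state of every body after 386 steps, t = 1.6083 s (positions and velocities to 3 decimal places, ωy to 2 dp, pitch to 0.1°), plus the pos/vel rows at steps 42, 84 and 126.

State at t = 1.6083 s:
  b1     pos=(+0.000,+0.030) vel=(+0.000,+0.000) ωy=+0.00 pitch=+0.0°
  b2     pos=(-0.107,+0.057) vel=(+0.000,+0.000) ωy=+0.00 pitch=-90.0°
  b3     pos=(-0.203,+0.045) vel=(+0.000,+0.000) ωy=+0.00 pitch=-90.0°

Key-timestep trajectory:
   step    t(s)  b1.x    b1.z    b1.vx   b1.vz   b2.x    b2.z    b2.vx   b2.vz   b3.x    b3.z    b3.vx   b3.vz 
     42  0.1750   +0.000  +0.030  +0.000  +0.000   -0.105  +0.058  -0.673  -0.293   -0.196  +0.049  -0.625  -0.238
     84  0.3500   +0.000  +0.030  +0.000  +0.000   -0.124  +0.063  +0.265  -0.076   -0.203  +0.045  -0.074  -0.015
    126  0.5250   +0.000  +0.030  +0.000  +0.000   -0.108  +0.057  -0.233  -0.008   -0.203  +0.045  +0.000  +0.000


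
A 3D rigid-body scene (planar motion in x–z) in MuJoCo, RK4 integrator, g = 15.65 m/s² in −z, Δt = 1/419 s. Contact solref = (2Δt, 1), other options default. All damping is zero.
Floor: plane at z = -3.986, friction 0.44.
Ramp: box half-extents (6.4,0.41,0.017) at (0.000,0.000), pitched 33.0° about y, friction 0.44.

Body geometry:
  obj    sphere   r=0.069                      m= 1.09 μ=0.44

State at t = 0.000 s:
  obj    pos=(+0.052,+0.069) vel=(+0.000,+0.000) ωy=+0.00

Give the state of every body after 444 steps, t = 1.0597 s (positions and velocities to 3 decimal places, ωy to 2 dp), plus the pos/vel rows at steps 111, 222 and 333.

State at t = 1.0597 s:
  obj    pos=(+2.919,-1.793) vel=(+5.411,-3.514) ωy=+93.49

Key-timestep trajectory:
   step    t(s)  obj.x    obj.z    obj.vx   obj.vz 
    111  0.2649   +0.231  -0.048  +1.353  -0.879
    222  0.5298   +0.769  -0.397  +2.705  -1.757
    333  0.7947   +1.665  -0.978  +4.058  -2.635


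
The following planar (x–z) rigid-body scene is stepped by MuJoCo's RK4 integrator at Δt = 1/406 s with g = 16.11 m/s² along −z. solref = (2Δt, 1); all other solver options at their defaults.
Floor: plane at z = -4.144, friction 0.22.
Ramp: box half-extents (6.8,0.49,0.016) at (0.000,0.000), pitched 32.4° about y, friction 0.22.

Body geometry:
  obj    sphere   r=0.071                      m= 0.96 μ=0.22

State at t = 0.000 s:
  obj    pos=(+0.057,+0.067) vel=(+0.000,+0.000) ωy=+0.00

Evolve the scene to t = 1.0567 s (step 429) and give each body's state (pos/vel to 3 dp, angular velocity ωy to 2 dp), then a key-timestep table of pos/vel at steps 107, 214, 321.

State at t = 1.0567 s:
  obj    pos=(+2.964,-1.778) vel=(+5.501,-3.491) ωy=+91.75

Key-timestep trajectory:
   step    t(s)  obj.x    obj.z    obj.vx   obj.vz 
    107  0.2635   +0.238  -0.048  +1.372  -0.871
    214  0.5271   +0.780  -0.392  +2.744  -1.742
    321  0.7906   +1.684  -0.966  +4.116  -2.612


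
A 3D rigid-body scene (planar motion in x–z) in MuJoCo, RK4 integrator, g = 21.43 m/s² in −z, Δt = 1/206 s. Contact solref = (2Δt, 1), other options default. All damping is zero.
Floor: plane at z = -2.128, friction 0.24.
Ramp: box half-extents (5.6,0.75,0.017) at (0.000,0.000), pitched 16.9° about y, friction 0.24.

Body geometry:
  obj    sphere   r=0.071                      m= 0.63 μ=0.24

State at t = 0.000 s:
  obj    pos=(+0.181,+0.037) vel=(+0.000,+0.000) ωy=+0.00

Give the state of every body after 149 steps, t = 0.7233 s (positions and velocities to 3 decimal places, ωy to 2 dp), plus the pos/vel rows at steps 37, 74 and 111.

State at t = 0.7233 s:
  obj    pos=(+1.295,-0.301) vel=(+3.080,-0.936) ωy=+45.32

Key-timestep trajectory:
   step    t(s)  obj.x    obj.z    obj.vx   obj.vz 
     37  0.1796   +0.250  +0.016  +0.765  -0.232
     74  0.3592   +0.456  -0.047  +1.530  -0.465
    111  0.5388   +0.799  -0.151  +2.294  -0.697


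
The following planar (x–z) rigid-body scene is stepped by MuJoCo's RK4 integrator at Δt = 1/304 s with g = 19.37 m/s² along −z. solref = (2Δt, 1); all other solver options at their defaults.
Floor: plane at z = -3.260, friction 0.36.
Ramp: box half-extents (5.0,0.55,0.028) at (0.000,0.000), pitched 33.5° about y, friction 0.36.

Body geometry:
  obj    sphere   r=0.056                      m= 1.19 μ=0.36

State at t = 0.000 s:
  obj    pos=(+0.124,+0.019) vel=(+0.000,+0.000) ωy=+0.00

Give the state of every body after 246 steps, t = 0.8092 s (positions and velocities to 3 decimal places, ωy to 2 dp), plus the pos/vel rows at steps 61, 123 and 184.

State at t = 0.8092 s:
  obj    pos=(+2.209,-1.361) vel=(+5.153,-3.411) ωy=+110.33

Key-timestep trajectory:
   step    t(s)  obj.x    obj.z    obj.vx   obj.vz 
     61  0.2007   +0.252  -0.066  +1.278  -0.846
    123  0.4046   +0.645  -0.326  +2.577  -1.705
    184  0.6053   +1.290  -0.753  +3.854  -2.551


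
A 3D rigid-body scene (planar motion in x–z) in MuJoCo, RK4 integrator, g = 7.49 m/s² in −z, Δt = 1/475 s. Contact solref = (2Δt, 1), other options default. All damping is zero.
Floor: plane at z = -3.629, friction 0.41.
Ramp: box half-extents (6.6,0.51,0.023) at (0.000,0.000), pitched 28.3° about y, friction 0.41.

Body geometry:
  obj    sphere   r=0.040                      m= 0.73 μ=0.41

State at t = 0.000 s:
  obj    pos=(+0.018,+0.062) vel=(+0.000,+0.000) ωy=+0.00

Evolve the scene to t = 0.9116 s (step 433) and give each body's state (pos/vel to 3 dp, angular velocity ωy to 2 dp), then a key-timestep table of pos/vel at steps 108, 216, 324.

State at t = 0.9116 s:
  obj    pos=(+0.946,-0.438) vel=(+2.036,-1.096) ωy=+57.80

Key-timestep trajectory:
   step    t(s)  obj.x    obj.z    obj.vx   obj.vz 
    108  0.2274   +0.076  +0.031  +0.508  -0.273
    216  0.4547   +0.249  -0.062  +1.016  -0.547
    324  0.6821   +0.538  -0.218  +1.523  -0.820


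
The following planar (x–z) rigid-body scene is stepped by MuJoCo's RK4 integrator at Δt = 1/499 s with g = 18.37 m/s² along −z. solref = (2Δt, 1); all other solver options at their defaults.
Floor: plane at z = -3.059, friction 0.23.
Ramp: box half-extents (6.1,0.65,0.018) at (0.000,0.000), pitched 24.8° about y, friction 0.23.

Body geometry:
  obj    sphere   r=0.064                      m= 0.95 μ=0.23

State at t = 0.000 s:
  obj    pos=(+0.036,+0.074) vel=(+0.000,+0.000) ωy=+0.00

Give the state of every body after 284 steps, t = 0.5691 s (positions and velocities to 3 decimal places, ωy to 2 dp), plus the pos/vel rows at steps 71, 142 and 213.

State at t = 0.5691 s:
  obj    pos=(+0.845,-0.300) vel=(+2.844,-1.314) ωy=+48.94

Key-timestep trajectory:
   step    t(s)  obj.x    obj.z    obj.vx   obj.vz 
     71  0.1423   +0.087  +0.050  +0.711  -0.329
    142  0.2846   +0.238  -0.020  +1.422  -0.657
    213  0.4269   +0.491  -0.137  +2.133  -0.985


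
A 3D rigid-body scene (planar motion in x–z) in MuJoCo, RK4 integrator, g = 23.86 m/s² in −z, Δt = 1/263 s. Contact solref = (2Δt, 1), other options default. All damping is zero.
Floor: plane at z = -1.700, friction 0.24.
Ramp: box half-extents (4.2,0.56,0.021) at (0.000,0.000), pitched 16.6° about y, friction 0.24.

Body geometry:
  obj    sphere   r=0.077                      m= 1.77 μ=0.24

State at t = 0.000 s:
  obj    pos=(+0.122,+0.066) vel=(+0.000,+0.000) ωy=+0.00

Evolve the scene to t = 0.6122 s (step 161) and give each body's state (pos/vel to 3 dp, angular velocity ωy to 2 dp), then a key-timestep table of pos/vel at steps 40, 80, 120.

State at t = 0.6122 s:
  obj    pos=(+0.996,-0.195) vel=(+2.857,-0.852) ωy=+38.70

Key-timestep trajectory:
   step    t(s)  obj.x    obj.z    obj.vx   obj.vz 
     40  0.1521   +0.176  +0.050  +0.710  -0.212
     80  0.3042   +0.338  +0.002  +1.419  -0.423
    120  0.4563   +0.608  -0.079  +2.129  -0.635


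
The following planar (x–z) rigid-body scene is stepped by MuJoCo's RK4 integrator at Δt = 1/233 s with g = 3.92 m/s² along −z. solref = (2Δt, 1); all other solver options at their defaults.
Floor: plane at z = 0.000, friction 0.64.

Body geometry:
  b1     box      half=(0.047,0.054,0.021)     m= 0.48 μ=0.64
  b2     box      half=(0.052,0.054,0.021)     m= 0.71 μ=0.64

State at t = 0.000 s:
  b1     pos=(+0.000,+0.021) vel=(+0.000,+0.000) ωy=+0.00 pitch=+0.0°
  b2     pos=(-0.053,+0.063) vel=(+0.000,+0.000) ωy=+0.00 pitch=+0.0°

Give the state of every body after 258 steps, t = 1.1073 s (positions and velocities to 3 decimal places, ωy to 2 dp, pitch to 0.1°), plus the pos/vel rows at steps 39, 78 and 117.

State at t = 1.1073 s:
  b1     pos=(+0.000,+0.021) vel=(+0.000,+0.000) ωy=+0.00 pitch=+0.0°
  b2     pos=(-0.066,+0.052) vel=(+0.000,+0.000) ωy=+0.01 pitch=-45.5°

Key-timestep trajectory:
   step    t(s)  b1.x    b1.z    b1.vx   b1.vz   b2.x    b2.z    b2.vx   b2.vz 
     39  0.1674   +0.000  +0.021  +0.000  +0.000   -0.058  +0.061  -0.062  -0.035
     78  0.3348   +0.000  +0.021  +0.000  +0.000   -0.071  +0.054  -0.060  +0.019
    117  0.5021   +0.000  +0.021  +0.000  +0.000   -0.072  +0.054  +0.059  -0.017


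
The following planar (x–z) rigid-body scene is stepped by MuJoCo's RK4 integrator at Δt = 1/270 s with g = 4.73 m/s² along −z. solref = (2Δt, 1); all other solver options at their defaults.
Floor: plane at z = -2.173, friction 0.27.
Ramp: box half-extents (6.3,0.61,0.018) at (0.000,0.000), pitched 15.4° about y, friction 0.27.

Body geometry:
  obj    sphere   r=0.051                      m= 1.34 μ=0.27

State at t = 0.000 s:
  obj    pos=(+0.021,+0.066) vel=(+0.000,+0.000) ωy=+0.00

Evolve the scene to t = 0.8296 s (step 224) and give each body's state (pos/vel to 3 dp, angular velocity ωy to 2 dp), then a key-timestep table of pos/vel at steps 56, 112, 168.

State at t = 0.8296 s:
  obj    pos=(+0.319,-0.016) vel=(+0.718,-0.198) ωy=+14.59

Key-timestep trajectory:
   step    t(s)  obj.x    obj.z    obj.vx   obj.vz 
     56  0.2074   +0.040  +0.061  +0.179  -0.049
    112  0.4148   +0.095  +0.045  +0.359  -0.099
    168  0.6222   +0.188  +0.020  +0.538  -0.148


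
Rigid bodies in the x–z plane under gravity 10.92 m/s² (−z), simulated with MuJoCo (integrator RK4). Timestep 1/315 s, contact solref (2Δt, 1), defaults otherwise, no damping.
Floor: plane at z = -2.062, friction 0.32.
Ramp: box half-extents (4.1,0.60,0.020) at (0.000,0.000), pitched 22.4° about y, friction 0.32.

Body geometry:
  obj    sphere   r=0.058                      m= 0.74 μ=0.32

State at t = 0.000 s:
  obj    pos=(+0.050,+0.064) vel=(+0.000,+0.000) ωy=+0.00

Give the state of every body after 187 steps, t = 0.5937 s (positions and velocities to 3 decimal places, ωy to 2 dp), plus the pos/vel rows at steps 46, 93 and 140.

State at t = 0.5937 s:
  obj    pos=(+0.534,-0.136) vel=(+1.631,-0.672) ωy=+30.42

Key-timestep trajectory:
   step    t(s)  obj.x    obj.z    obj.vx   obj.vz 
     46  0.1460   +0.079  +0.052  +0.401  -0.165
     93  0.2952   +0.170  +0.014  +0.811  -0.334
    140  0.4444   +0.321  -0.048  +1.221  -0.503


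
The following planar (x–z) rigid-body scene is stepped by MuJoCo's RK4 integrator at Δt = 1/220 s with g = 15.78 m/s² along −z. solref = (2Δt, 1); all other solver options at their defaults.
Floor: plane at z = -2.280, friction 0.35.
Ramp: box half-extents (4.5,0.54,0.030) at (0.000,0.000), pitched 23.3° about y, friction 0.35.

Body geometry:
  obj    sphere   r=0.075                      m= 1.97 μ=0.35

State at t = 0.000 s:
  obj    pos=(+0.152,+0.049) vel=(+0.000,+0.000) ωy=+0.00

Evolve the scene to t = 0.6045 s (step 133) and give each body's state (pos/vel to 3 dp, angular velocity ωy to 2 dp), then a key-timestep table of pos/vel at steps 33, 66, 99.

State at t = 0.6045 s:
  obj    pos=(+0.900,-0.273) vel=(+2.476,-1.066) ωy=+35.93

Key-timestep trajectory:
   step    t(s)  obj.x    obj.z    obj.vx   obj.vz 
     33  0.1500   +0.198  +0.029  +0.614  -0.265
     66  0.3000   +0.336  -0.031  +1.229  -0.529
     99  0.4500   +0.567  -0.130  +1.843  -0.794


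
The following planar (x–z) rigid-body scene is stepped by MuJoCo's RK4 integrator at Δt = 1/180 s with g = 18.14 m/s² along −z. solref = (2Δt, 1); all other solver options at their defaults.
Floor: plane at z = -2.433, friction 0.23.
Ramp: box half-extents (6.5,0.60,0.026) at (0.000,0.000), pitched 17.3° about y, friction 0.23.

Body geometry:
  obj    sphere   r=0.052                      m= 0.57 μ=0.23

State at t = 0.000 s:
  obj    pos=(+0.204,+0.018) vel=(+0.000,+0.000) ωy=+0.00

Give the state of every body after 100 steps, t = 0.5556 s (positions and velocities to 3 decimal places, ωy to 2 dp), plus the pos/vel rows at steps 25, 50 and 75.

State at t = 0.5556 s:
  obj    pos=(+0.772,-0.159) vel=(+2.044,-0.637) ωy=+41.15

Key-timestep trajectory:
   step    t(s)  obj.x    obj.z    obj.vx   obj.vz 
     25  0.1389   +0.240  +0.007  +0.511  -0.159
     50  0.2778   +0.346  -0.026  +1.022  -0.318
     75  0.4167   +0.523  -0.081  +1.533  -0.477


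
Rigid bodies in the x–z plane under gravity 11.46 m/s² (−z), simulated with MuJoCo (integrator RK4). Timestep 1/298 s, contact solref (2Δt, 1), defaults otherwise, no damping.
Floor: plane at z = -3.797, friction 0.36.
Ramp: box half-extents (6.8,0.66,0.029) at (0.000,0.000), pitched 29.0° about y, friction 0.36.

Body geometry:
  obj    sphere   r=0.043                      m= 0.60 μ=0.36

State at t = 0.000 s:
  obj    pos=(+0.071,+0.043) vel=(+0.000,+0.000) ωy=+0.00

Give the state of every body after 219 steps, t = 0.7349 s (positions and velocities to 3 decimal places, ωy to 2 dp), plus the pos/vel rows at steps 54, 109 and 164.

State at t = 0.7349 s:
  obj    pos=(+1.008,-0.477) vel=(+2.551,-1.414) ωy=+67.81

Key-timestep trajectory:
   step    t(s)  obj.x    obj.z    obj.vx   obj.vz 
     54  0.1812   +0.128  +0.011  +0.629  -0.349
    109  0.3658   +0.303  -0.086  +1.270  -0.704
    164  0.5503   +0.597  -0.248  +1.910  -1.059


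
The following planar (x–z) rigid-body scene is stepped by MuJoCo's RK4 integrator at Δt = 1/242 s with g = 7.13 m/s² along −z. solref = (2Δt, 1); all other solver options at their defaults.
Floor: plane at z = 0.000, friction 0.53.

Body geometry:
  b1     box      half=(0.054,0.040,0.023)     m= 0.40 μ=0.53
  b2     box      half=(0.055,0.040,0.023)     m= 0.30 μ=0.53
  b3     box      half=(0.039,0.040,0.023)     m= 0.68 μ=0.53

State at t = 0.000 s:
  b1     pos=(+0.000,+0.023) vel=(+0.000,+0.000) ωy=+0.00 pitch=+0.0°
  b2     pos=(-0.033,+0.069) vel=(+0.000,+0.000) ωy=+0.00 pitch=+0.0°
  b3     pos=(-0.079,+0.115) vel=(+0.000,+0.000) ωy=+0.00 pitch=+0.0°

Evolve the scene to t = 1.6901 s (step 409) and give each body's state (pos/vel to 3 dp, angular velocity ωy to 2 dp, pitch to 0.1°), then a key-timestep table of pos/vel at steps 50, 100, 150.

State at t = 1.6901 s:
  b1     pos=(+0.000,+0.023) vel=(+0.000,+0.000) ωy=+0.00 pitch=+0.0°
  b2     pos=(-0.142,+0.049) vel=(+0.000,+0.000) ωy=+0.00 pitch=-147.5°
  b3     pos=(-0.219,+0.023) vel=(+0.000,+0.000) ωy=+0.00 pitch=+180.0°

Key-timestep trajectory:
   step    t(s)  b1.x    b1.z    b1.vx   b1.vz   b2.x    b2.z    b2.vx   b2.vz   b3.x    b3.z    b3.vx   b3.vz 
     50  0.2066   +0.000  +0.023  +0.000  +0.000   -0.045  +0.076  -0.162  +0.045   -0.107  +0.097  -0.282  -0.295
    100  0.4132   +0.000  +0.023  +0.000  +0.000   -0.102  +0.059  -0.262  +0.056   -0.166  +0.044  -0.147  +0.045
    150  0.6198   +0.000  +0.023  +0.000  +0.000   -0.138  +0.057  -0.022  -0.007   -0.192  +0.043  -0.152  -0.050


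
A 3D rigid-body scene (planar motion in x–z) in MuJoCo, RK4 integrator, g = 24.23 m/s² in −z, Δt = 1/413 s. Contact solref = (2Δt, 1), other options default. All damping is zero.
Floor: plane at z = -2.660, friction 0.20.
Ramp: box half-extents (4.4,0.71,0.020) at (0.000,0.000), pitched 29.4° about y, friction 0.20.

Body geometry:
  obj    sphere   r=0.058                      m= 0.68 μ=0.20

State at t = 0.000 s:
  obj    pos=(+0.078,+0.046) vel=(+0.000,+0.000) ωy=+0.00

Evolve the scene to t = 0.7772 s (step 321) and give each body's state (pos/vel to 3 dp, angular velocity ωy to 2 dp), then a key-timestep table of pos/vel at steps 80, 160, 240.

State at t = 0.7772 s:
  obj    pos=(+2.314,-1.214) vel=(+5.753,-3.242) ωy=+113.83

Key-timestep trajectory:
   step    t(s)  obj.x    obj.z    obj.vx   obj.vz 
     80  0.1937   +0.217  -0.033  +1.434  -0.808
    160  0.3874   +0.633  -0.267  +2.868  -1.616
    240  0.5811   +1.328  -0.659  +4.302  -2.424


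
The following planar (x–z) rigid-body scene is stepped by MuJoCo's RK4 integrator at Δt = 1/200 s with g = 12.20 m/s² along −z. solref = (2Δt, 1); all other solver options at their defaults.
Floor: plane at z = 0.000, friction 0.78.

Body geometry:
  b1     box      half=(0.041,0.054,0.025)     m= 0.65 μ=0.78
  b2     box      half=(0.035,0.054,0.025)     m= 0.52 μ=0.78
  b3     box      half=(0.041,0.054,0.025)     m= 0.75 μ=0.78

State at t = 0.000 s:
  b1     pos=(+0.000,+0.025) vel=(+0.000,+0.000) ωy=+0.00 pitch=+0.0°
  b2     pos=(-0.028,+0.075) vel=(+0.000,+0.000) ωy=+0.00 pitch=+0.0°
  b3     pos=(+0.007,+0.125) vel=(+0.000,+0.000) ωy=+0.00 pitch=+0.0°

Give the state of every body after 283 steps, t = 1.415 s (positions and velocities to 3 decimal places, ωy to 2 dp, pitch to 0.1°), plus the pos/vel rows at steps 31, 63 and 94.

State at t = 1.415 s:
  b1     pos=(+0.000,+0.025) vel=(+0.000,+0.000) ωy=+0.00 pitch=+0.0°
  b2     pos=(-0.028,+0.075) vel=(+0.000,+0.000) ωy=+0.00 pitch=+0.0°
  b3     pos=(+0.101,+0.025) vel=(+0.000,+0.000) ωy=+0.00 pitch=+180.0°

Key-timestep trajectory:
   step    t(s)  b1.x    b1.z    b1.vx   b1.vz   b2.x    b2.z    b2.vx   b2.vz   b3.x    b3.z    b3.vx   b3.vz 
     31  0.1550   +0.000  +0.025  +0.000  +0.000   -0.028  +0.075  +0.000  +0.000   +0.008  +0.125  +0.016  +0.000
     63  0.3150   +0.000  +0.025  +0.000  +0.000   -0.028  +0.075  -0.001  +0.000   +0.018  +0.122  +0.154  -0.076
     94  0.4700   +0.000  +0.025  +0.000  +0.000   -0.028  +0.075  +0.000  +0.000   +0.069  +0.080  +0.503  -0.444


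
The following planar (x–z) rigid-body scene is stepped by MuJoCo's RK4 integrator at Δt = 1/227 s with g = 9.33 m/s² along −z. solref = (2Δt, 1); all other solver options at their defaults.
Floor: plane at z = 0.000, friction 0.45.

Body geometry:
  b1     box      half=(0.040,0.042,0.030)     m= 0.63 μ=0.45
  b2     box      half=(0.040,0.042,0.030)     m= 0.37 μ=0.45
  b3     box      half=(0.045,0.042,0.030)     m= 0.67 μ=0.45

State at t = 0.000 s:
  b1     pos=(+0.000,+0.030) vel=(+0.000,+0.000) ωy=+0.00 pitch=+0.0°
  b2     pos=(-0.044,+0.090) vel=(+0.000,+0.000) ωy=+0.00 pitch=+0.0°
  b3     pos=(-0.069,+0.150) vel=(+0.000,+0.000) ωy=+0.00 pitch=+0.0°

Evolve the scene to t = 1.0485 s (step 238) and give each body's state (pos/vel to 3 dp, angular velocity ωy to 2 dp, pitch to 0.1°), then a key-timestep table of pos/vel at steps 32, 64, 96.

State at t = 1.0485 s:
  b1     pos=(+0.000,+0.030) vel=(+0.000,+0.000) ωy=+0.00 pitch=+0.0°
  b2     pos=(-0.079,+0.040) vel=(+0.000,+0.000) ωy=+0.00 pitch=-90.0°
  b3     pos=(-0.250,+0.030) vel=(+0.000,+0.000) ωy=+0.00 pitch=+180.0°

Key-timestep trajectory:
   step    t(s)  b1.x    b1.z    b1.vx   b1.vz   b2.x    b2.z    b2.vx   b2.vz   b3.x    b3.z    b3.vx   b3.vz 
     32  0.1410   +0.000  +0.030  +0.000  +0.000   -0.053  +0.087  -0.137  -0.060   -0.095  +0.137  -0.386  -0.268
     64  0.2819   +0.000  +0.030  +0.000  +0.000   -0.082  +0.038  -0.415  -0.275   -0.164  +0.046  -0.690  -0.155
     96  0.4229   +0.000  +0.030  +0.000  +0.000   -0.088  +0.044  +0.135  -0.068   -0.225  +0.047  -0.451  -0.242


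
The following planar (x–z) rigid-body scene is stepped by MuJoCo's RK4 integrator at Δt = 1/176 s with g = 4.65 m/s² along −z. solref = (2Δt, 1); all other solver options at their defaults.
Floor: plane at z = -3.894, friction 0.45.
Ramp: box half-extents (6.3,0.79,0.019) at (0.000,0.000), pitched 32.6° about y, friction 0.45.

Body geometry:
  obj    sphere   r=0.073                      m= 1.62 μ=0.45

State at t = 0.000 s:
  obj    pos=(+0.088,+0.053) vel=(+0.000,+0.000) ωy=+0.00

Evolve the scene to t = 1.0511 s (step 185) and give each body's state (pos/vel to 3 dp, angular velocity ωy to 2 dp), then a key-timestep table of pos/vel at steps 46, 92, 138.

State at t = 1.0511 s:
  obj    pos=(+0.921,-0.480) vel=(+1.585,-1.013) ωy=+25.76

Key-timestep trajectory:
   step    t(s)  obj.x    obj.z    obj.vx   obj.vz 
     46  0.2614   +0.140  +0.020  +0.394  -0.252
     92  0.5227   +0.294  -0.079  +0.788  -0.504
    138  0.7841   +0.551  -0.243  +1.182  -0.756


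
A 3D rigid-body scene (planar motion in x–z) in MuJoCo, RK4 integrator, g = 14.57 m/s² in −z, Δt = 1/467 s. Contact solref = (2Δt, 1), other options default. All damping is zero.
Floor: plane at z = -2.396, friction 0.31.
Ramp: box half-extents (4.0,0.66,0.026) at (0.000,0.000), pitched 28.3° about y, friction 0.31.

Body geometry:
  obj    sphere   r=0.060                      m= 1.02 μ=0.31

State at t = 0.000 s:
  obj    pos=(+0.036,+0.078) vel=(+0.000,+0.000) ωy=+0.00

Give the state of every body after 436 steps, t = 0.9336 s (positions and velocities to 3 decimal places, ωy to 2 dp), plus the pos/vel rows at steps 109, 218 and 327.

State at t = 0.9336 s:
  obj    pos=(+1.929,-0.941) vel=(+4.056,-2.184) ωy=+76.77

Key-timestep trajectory:
   step    t(s)  obj.x    obj.z    obj.vx   obj.vz 
    109  0.2334   +0.154  +0.014  +1.014  -0.546
    218  0.4668   +0.509  -0.177  +2.028  -1.092
    327  0.7002   +1.101  -0.495  +3.042  -1.638


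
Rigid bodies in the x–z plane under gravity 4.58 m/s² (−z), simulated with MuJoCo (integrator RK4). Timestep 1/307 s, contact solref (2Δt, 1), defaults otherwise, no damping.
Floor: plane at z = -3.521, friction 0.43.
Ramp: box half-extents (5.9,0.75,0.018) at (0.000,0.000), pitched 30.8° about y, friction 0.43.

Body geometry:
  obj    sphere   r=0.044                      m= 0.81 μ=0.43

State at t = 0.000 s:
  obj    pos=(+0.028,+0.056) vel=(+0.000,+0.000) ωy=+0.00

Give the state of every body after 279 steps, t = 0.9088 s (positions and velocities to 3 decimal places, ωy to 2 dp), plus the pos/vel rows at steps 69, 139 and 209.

State at t = 0.9088 s:
  obj    pos=(+0.622,-0.299) vel=(+1.308,-0.780) ωy=+34.59

Key-timestep trajectory:
   step    t(s)  obj.x    obj.z    obj.vx   obj.vz 
     69  0.2248   +0.064  +0.034  +0.323  -0.193
    139  0.4528   +0.175  -0.032  +0.652  -0.388
    209  0.6808   +0.361  -0.143  +0.980  -0.584


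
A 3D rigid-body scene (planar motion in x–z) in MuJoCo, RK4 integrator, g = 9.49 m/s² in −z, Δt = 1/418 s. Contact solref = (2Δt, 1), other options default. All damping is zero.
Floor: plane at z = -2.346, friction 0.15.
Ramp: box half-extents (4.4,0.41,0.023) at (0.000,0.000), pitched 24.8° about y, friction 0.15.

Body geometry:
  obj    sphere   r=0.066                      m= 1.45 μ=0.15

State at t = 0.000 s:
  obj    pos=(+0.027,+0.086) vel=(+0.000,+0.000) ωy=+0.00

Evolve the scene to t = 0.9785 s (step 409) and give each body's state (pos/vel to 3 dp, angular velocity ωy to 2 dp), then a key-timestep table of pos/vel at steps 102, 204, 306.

State at t = 0.9785 s:
  obj    pos=(+1.263,-0.485) vel=(+2.526,-1.167) ωy=+42.15

Key-timestep trajectory:
   step    t(s)  obj.x    obj.z    obj.vx   obj.vz 
    102  0.2440   +0.104  +0.050  +0.630  -0.291
    204  0.4880   +0.334  -0.056  +1.260  -0.582
    306  0.7321   +0.719  -0.234  +1.890  -0.873


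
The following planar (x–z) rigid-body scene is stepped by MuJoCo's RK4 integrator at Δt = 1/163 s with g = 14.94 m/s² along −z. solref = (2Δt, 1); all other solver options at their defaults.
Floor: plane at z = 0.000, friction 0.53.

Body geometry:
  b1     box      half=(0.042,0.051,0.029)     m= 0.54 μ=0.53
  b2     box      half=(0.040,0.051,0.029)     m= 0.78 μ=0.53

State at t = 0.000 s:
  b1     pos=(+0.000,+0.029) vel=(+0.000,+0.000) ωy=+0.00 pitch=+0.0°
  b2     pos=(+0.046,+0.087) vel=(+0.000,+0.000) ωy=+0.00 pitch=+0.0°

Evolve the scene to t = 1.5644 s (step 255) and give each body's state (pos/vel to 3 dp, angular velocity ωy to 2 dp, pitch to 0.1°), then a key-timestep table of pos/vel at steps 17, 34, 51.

State at t = 1.5644 s:
  b1     pos=(+0.000,+0.029) vel=(+0.000,+0.000) ωy=+0.00 pitch=+0.0°
  b2     pos=(+0.083,+0.040) vel=(+0.000,+0.000) ωy=+0.00 pitch=+90.0°

Key-timestep trajectory:
   step    t(s)  b1.x    b1.z    b1.vx   b1.vz   b2.x    b2.z    b2.vx   b2.vz 
     17  0.1043   +0.000  +0.029  -0.001  +0.000   +0.053  +0.085  +0.152  -0.084
     34  0.2086   +0.000  +0.029  +0.000  +0.000   +0.079  +0.044  +0.297  -1.012
     51  0.3129   +0.000  +0.029  +0.000  +0.000   +0.083  +0.040  -0.117  -0.029


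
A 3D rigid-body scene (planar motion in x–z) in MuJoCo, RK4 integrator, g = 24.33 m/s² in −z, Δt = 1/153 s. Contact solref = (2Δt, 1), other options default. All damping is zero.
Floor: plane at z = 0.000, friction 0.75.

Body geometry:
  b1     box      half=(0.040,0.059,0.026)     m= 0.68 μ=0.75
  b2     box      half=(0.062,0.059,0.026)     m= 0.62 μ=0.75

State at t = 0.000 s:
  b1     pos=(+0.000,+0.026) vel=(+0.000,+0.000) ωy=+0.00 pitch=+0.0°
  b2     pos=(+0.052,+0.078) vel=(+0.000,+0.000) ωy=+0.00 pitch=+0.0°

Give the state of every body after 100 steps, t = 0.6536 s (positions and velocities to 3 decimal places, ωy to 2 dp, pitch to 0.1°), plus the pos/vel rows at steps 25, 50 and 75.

State at t = 0.6536 s:
  b1     pos=(-0.001,+0.026) vel=(-0.001,+0.000) ωy=+0.00 pitch=+0.0°
  b2     pos=(+0.066,+0.062) vel=(+0.000,-0.001) ωy=-0.03 pitch=+44.8°

Key-timestep trajectory:
   step    t(s)  b1.x    b1.z    b1.vx   b1.vz   b2.x    b2.z    b2.vx   b2.vz 
     25  0.1634   +0.000  +0.026  +0.000  +0.000   +0.075  +0.065  -0.016  +0.012
     50  0.3268   +0.000  +0.026  -0.001  +0.000   +0.066  +0.062  +0.001  +0.000
     75  0.4902   +0.000  +0.026  -0.001  +0.000   +0.066  +0.062  +0.000  -0.001


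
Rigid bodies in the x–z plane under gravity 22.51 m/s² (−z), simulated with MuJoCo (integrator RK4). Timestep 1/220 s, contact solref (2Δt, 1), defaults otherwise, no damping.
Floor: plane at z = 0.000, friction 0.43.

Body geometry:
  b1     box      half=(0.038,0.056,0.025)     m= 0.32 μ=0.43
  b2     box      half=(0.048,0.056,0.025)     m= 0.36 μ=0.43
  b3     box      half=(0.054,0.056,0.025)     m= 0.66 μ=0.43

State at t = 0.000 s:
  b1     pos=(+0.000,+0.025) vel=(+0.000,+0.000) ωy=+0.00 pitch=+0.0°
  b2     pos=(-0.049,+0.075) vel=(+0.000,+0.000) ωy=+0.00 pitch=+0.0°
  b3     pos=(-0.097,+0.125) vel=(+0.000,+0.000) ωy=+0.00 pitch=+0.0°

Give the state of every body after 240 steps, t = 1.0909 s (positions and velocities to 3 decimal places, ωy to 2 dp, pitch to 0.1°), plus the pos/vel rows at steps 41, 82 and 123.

State at t = 1.0909 s:
  b1     pos=(+0.001,+0.025) vel=(+0.000,+0.000) ωy=+0.00 pitch=+0.0°
  b2     pos=(-0.094,+0.048) vel=(+0.000,+0.000) ωy=+0.00 pitch=-90.0°
  b3     pos=(-0.161,+0.054) vel=(+0.000,+0.000) ωy=+0.00 pitch=-90.0°

Key-timestep trajectory:
   step    t(s)  b1.x    b1.z    b1.vx   b1.vz   b2.x    b2.z    b2.vx   b2.vz   b3.x    b3.z    b3.vx   b3.vz 
     41  0.1864   +0.001  +0.025  +0.000  +0.000   -0.098  +0.049  -0.271  +0.150   -0.159  +0.055  -0.482  -0.231
     82  0.3727   +0.001  +0.025  +0.000  +0.000   -0.092  +0.049  -0.119  -0.052   -0.177  +0.059  +0.112  -0.017
    123  0.5591   +0.001  +0.025  +0.000  +0.000   -0.094  +0.048  +0.000  +0.000   -0.162  +0.054  -0.163  +0.067


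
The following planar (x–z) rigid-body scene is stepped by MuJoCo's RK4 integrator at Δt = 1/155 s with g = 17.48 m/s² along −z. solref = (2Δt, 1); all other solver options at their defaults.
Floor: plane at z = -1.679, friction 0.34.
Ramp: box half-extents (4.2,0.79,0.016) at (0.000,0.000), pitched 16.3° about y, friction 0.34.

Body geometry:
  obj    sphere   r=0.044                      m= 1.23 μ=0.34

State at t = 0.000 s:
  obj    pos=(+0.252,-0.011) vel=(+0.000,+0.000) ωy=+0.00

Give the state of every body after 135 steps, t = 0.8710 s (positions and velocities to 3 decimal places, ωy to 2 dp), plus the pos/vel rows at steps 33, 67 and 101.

State at t = 0.8710 s:
  obj    pos=(+1.528,-0.384) vel=(+2.929,-0.857) ωy=+69.35

Key-timestep trajectory:
   step    t(s)  obj.x    obj.z    obj.vx   obj.vz 
     33  0.2129   +0.328  -0.033  +0.716  -0.209
     67  0.4323   +0.566  -0.103  +1.454  -0.425
    101  0.6516   +0.966  -0.220  +2.192  -0.641


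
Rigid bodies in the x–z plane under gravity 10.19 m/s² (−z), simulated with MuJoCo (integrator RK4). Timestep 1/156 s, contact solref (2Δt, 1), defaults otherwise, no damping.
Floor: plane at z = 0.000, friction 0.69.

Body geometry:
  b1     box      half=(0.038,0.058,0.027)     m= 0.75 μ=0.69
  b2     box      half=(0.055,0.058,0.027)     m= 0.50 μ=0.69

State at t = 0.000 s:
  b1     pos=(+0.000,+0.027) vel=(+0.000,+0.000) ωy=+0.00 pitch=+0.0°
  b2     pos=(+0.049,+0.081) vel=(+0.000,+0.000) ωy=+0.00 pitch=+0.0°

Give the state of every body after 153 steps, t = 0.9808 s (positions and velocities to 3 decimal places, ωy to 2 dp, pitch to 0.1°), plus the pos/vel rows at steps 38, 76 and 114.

State at t = 0.9808 s:
  b1     pos=(+0.000,+0.027) vel=(+0.000,+0.000) ωy=+0.00 pitch=+0.0°
  b2     pos=(+0.104,+0.055) vel=(+0.001,+0.001) ωy=+0.01 pitch=+90.0°

Key-timestep trajectory:
   step    t(s)  b1.x    b1.z    b1.vx   b1.vz   b2.x    b2.z    b2.vx   b2.vz 
     38  0.2436   +0.000  +0.027  +0.000  +0.000   +0.085  +0.061  +0.235  -0.024
     76  0.4872   +0.000  +0.027  +0.000  +0.000   +0.118  +0.060  -0.063  -0.014
    114  0.7308   +0.000  +0.027  +0.000  +0.000   +0.106  +0.055  +0.084  +0.054


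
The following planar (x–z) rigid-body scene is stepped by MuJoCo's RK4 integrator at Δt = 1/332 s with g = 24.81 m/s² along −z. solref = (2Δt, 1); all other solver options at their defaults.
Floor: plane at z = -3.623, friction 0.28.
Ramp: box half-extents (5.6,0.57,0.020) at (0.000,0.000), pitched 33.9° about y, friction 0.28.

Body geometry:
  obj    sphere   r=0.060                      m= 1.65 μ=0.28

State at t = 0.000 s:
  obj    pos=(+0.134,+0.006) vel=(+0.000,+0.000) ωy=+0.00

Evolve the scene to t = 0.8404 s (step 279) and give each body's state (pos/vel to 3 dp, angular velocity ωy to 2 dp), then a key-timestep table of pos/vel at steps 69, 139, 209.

State at t = 0.8404 s:
  obj    pos=(+3.031,-1.941) vel=(+6.895,-4.633) ωy=+138.41

Key-timestep trajectory:
   step    t(s)  obj.x    obj.z    obj.vx   obj.vz 
     69  0.2078   +0.311  -0.113  +1.705  -1.146
    139  0.4187   +0.853  -0.477  +3.435  -2.308
    209  0.6295   +1.760  -1.086  +5.165  -3.471


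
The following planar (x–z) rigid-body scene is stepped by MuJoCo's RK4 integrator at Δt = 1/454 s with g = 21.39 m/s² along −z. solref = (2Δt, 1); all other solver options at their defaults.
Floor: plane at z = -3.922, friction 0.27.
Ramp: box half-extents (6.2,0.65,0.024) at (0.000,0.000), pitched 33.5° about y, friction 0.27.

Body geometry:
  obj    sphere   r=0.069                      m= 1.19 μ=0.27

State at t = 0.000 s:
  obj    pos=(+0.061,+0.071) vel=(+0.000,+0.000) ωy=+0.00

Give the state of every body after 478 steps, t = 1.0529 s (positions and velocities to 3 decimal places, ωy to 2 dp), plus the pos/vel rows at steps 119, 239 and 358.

State at t = 1.0529 s:
  obj    pos=(+3.959,-2.509) vel=(+7.404,-4.901) ωy=+128.66

Key-timestep trajectory:
   step    t(s)  obj.x    obj.z    obj.vx   obj.vz 
    119  0.2621   +0.303  -0.089  +1.843  -1.220
    239  0.5264   +1.036  -0.574  +3.702  -2.450
    358  0.7885   +2.248  -1.376  +5.545  -3.670


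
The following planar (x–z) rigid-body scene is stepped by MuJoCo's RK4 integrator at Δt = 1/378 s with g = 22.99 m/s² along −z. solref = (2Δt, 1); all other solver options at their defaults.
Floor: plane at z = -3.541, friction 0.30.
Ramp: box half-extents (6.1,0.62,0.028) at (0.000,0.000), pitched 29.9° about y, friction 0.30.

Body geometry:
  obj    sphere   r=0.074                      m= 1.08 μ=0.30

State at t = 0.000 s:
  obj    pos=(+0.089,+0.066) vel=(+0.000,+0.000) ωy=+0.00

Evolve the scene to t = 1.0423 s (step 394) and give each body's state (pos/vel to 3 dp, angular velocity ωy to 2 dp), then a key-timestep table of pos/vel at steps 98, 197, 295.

State at t = 1.0423 s:
  obj    pos=(+3.944,-2.150) vel=(+7.397,-4.253) ωy=+115.29

Key-timestep trajectory:
   step    t(s)  obj.x    obj.z    obj.vx   obj.vz 
     98  0.2593   +0.328  -0.071  +1.840  -1.058
    197  0.5212   +1.053  -0.488  +3.699  -2.127
    295  0.7804   +2.250  -1.176  +5.538  -3.185
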